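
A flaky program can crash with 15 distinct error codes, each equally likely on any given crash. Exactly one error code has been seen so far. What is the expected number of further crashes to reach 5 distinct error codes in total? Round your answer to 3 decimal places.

4.839

With k distinct error codes already seen, the next new one takes an expected 15/(15-k) crashes.
Sum over k = 1,...,4: E = 15/14 + 15/13 + 15/12 + 15/11 = 4.8389.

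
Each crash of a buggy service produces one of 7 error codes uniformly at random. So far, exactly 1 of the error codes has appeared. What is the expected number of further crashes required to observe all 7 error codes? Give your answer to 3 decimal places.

The wait to go from k to k+1 distinct error codes is geometric with mean 7/(7-k).
Sum over k = 1,...,6: E = 7/6 + 7/5 + 7/4 + 7/3 + 7/2 + 7/1 = 17.1500.

17.150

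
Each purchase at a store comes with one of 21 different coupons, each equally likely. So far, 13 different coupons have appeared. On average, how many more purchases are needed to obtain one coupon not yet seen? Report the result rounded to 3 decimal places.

Each purchase yields a new coupon with probability (21-13)/21 = 8/21, so the wait is geometric with mean 21/8.
E = 21/8 = 2.6250.

2.625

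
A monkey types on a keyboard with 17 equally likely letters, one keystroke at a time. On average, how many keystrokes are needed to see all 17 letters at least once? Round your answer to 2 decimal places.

After k distinct letters have appeared, the next keystroke gives a new one with probability (17-k)/17, so the expected wait for the (k+1)-th is 17/(17-k).
E[T] = 17/17 + 17/16 + 17/15 + ... + 17/2 + 17/1 = 17·H_{17}.
H_{17} = 3.440, so E[T] = 58.472.

58.47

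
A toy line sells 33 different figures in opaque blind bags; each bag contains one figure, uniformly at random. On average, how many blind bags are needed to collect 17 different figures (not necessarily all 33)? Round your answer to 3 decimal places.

23.366

Going from k to k+1 distinct takes a geometric number of blind bags with mean 33/(33-k).
Sum over k = 0,...,16: E = 33/33 + 33/32 + 33/31 + ... + 33/18 + 33/17 = 23.3663.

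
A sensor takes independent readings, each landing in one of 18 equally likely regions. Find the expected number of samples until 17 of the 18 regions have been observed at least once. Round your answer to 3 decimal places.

Going from k to k+1 distinct takes a geometric number of samples with mean 18/(18-k).
Sum over k = 0,...,16: E = 18/18 + 18/17 + 18/16 + ... + 18/3 + 18/2 = 44.9119.

44.912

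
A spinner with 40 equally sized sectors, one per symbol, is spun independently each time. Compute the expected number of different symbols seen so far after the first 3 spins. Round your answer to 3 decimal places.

2.926

For each symbol, P(seen in 3 spins) = 1 - (39/40)^3 = 0.0731.
By linearity of expectation, E[distinct seen] = 40·(1 - (39/40)^3) = 2.9256.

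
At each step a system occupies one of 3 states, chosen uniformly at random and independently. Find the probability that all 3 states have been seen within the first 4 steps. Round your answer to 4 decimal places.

0.4444

By inclusion–exclusion over which states are missing,
P(all seen) = Σ_{j=0}^{3} (-1)^j C(3,j)((3-j)/3)^4
= 1.00000 - 0.59259 + 0.03704 - 0.00000
= 0.44444.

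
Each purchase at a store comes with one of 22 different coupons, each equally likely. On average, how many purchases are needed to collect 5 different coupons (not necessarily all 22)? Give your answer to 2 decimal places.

Going from k to k+1 distinct takes a geometric number of purchases with mean 22/(22-k).
Sum over k = 0,...,4: E = 22/22 + 22/21 + 22/20 + 22/19 + 22/18 = 5.528.

5.53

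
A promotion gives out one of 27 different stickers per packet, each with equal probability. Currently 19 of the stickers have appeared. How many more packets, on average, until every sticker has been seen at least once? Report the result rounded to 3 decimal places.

73.382

The wait to go from k to k+1 distinct stickers is geometric with mean 27/(27-k).
Sum over k = 19,...,26: E = 27/8 + 27/7 + 27/6 + ... + 27/2 + 27/1 = 73.3821.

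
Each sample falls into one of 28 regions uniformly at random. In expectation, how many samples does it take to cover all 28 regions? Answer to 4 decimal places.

Split into phases: going from k distinct to k+1 distinct takes on average 28/(28-k) samples.
E[T] = 28/28 + 28/27 + 28/26 + ... + 28/2 + 28/1 = 28·H_{28}.
H_{28} = 3.92717, so E[T] = 109.96079.

109.9608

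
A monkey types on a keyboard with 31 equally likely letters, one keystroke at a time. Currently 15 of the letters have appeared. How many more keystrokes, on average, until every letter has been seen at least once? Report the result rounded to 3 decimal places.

104.803

From k distinct to k+1 distinct takes on average 31/(31-k) keystrokes.
Sum over k = 15,...,30: E = 31/16 + 31/15 + 31/14 + ... + 31/2 + 31/1 = 104.8026.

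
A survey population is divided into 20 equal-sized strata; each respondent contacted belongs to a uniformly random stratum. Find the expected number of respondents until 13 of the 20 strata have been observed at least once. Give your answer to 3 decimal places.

Going from k to k+1 distinct takes a geometric number of respondents with mean 20/(20-k).
Sum over k = 0,...,12: E = 20/20 + 20/19 + 20/18 + ... + 20/9 + 20/8 = 20.0977.

20.098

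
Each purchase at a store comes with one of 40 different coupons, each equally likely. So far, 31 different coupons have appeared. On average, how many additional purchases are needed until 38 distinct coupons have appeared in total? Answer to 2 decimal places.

With k distinct coupons already seen, the next new one takes an expected 40/(40-k) purchases.
Sum over k = 31,...,37: E = 40/9 + 40/8 + 40/7 + ... + 40/4 + 40/3 = 53.159.

53.16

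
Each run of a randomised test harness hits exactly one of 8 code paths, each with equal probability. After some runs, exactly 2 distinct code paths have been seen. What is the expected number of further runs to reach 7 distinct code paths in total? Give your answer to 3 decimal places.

The wait to go from k to k+1 distinct code paths is geometric with mean 8/(8-k).
Sum over k = 2,...,6: E = 8/6 + 8/5 + 8/4 + 8/3 + 8/2 = 11.6000.

11.600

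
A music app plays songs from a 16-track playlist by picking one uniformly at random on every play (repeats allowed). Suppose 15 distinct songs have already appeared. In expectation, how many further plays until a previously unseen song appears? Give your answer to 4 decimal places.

16.0000

The number of plays until the next new song is geometric with success probability 1/16, so its mean is 16/1.
E = 16/1 = 16.00000.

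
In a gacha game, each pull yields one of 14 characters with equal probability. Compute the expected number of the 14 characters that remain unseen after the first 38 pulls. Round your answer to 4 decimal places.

For each character, P(unseen after 38) = (13/14)^38 = 0.05984.
By linearity of expectation, E[unseen] = 14·(13/14)^38 = 0.83774.

0.8377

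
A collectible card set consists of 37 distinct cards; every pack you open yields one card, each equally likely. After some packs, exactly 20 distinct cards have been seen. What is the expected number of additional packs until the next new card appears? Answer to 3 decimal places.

2.176

Each pack yields a new card with probability (37-20)/37 = 17/37, so the wait is geometric with mean 37/17.
E = 37/17 = 2.1765.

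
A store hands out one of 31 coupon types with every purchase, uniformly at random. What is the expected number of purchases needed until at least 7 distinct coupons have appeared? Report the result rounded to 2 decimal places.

With k distinct coupons already seen, the next new one arrives after an expected 31/(31-k) purchases.
Sum over k = 0,...,6: E = 31/31 + 31/30 + 31/29 + ... + 31/26 + 31/25 = 7.790.

7.79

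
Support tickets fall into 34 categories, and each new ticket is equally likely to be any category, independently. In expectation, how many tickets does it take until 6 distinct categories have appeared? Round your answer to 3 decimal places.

Going from k to k+1 distinct takes a geometric number of tickets with mean 34/(34-k).
Sum over k = 0,...,5: E = 34/34 + 34/33 + 34/32 + 34/31 + 34/30 + 34/29 = 6.4953.

6.495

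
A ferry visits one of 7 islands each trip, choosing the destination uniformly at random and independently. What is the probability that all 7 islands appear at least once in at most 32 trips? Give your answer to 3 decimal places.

0.950

By inclusion–exclusion over which islands are missing,
P(all seen) = Σ_{j=0}^{7} (-1)^j C(7,j)((7-j)/7)^32
= 1.0000 - 0.0504 + 0.0004 - 0.0000 + 0.0000 - 0.0000 + 0.0000 - 0.0000
= 0.9500.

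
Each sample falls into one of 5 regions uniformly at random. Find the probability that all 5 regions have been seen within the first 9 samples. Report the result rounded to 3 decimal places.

0.427

By inclusion–exclusion over which regions are missing,
P(all seen) = Σ_{j=0}^{5} (-1)^j C(5,j)((5-j)/5)^9
= 1.0000 - 0.6711 + 0.1008 - 0.0026 + 0.0000 - 0.0000
= 0.4271.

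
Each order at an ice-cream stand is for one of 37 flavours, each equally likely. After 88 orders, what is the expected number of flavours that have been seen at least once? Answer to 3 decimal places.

For each flavour, P(seen in 88 orders) = 1 - (36/37)^88 = 0.9103.
By linearity of expectation, E[distinct seen] = 37·(1 - (36/37)^88) = 33.6805.

33.681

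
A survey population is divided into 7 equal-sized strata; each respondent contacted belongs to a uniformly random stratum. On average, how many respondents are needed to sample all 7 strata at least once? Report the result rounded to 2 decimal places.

18.15

The wait to go from k to k+1 distinct strata is geometric with mean 7/(7-k).
E[T] = 7/7 + 7/6 + 7/5 + ... + 7/2 + 7/1 = 7·H_{7}.
H_{7} = 2.593, so E[T] = 18.150.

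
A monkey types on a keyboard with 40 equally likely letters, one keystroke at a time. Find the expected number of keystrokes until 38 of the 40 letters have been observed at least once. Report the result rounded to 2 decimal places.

111.14

Going from k to k+1 distinct takes a geometric number of keystrokes with mean 40/(40-k).
Sum over k = 0,...,37: E = 40/40 + 40/39 + 40/38 + ... + 40/4 + 40/3 = 111.142.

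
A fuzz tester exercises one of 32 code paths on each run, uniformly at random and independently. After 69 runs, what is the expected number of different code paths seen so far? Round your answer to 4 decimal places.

For each code path, P(seen in 69 runs) = 1 - (31/32)^69 = 0.88816.
By linearity of expectation, E[distinct seen] = 32·(1 - (31/32)^69) = 28.42103.

28.4210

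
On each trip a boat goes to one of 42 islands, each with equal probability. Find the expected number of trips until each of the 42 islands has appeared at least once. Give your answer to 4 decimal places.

181.7232

After k distinct islands have appeared, the next trip gives a new one with probability (42-k)/42, so the expected wait for the (k+1)-th is 42/(42-k).
E[T] = 42/42 + 42/41 + 42/40 + ... + 42/2 + 42/1 = 42·H_{42}.
H_{42} = 4.32674, so E[T] = 181.72320.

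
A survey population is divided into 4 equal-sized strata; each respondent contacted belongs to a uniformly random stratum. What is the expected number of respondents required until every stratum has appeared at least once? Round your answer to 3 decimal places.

8.333

The wait to go from k to k+1 distinct strata is geometric with mean 4/(4-k).
E[T] = 4/4 + 4/3 + 4/2 + 4/1 = 4·H_{4}.
H_{4} = 2.0833, so E[T] = 8.3333.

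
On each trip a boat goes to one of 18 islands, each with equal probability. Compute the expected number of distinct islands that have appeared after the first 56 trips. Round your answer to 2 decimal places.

17.27

For each island, P(seen in 56 trips) = 1 - (17/18)^56 = 0.959.
By linearity of expectation, E[distinct seen] = 18·(1 - (17/18)^56) = 17.267.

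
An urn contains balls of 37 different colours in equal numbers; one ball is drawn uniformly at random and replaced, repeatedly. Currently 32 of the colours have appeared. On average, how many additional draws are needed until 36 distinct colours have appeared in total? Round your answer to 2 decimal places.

With k distinct colours already seen, the next new one takes an expected 37/(37-k) draws.
Sum over k = 32,...,35: E = 37/5 + 37/4 + 37/3 + 37/2 = 47.483.

47.48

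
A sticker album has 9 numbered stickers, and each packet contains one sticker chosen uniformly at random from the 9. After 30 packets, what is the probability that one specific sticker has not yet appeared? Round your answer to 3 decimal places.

0.029

On each packet the fixed sticker fails to appear with probability 8/9.
P(still missing after 30) = (8/9)^30 = 0.0292.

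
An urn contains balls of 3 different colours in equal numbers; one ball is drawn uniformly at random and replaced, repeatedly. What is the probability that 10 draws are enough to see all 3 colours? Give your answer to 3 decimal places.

Let A_i be the event that colour i is missing after 10 draws. By inclusion–exclusion on the A_i,
P(all seen) = Σ_{j=0}^{3} (-1)^j C(3,j)((3-j)/3)^10
= 1.0000 - 0.0520 + 0.0001 - 0.0000
= 0.9480.

0.948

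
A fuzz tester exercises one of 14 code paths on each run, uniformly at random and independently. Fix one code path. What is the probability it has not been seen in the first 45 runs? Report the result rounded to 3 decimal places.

On each run the fixed code path fails to appear with probability 13/14.
P(still missing after 45) = (13/14)^45 = 0.0356.

0.036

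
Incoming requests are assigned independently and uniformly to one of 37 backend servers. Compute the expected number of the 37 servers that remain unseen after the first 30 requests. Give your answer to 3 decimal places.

16.264

For each server, P(unseen after 30) = (36/37)^30 = 0.4396.
By linearity of expectation, E[unseen] = 37·(36/37)^30 = 16.2639.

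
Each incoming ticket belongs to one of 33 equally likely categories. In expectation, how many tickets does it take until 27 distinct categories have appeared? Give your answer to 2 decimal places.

54.08

Going from k to k+1 distinct takes a geometric number of tickets with mean 33/(33-k).
Sum over k = 0,...,26: E = 33/33 + 33/32 + 33/31 + ... + 33/8 + 33/7 = 54.080.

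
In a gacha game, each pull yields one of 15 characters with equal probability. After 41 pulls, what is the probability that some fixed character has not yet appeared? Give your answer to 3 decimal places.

On each pull the fixed character fails to appear with probability 14/15.
P(still missing after 41) = (14/15)^41 = 0.0591.

0.059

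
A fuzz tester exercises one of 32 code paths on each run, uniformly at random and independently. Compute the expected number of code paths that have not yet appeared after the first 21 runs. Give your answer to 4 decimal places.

For each code path, P(unseen after 21) = (31/32)^21 = 0.51339.
By linearity of expectation, E[unseen] = 32·(31/32)^21 = 16.42843.

16.4284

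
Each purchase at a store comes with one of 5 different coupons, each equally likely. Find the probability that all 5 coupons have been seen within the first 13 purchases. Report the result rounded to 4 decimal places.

By inclusion–exclusion over which coupons are missing,
P(all seen) = Σ_{j=0}^{5} (-1)^j C(5,j)((5-j)/5)^13
= 1.00000 - 0.27488 + 0.01306 - 0.00007 + 0.00000 - 0.00000
= 0.73812.

0.7381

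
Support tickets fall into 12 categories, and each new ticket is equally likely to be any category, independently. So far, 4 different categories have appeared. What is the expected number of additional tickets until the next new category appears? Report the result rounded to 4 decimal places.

The number of tickets until the next new category is geometric with success probability 8/12, so its mean is 12/8.
E = 12/8 = 1.50000.

1.5000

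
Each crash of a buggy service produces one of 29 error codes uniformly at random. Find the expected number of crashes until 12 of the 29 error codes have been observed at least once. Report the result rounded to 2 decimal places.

15.14

With k distinct error codes already seen, the next new one arrives after an expected 29/(29-k) crashes.
Sum over k = 0,...,11: E = 29/29 + 29/28 + 29/27 + ... + 29/19 + 29/18 = 15.141.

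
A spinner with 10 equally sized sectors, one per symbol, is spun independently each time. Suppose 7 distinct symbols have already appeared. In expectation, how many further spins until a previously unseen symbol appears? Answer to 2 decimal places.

3.33

Each spin yields a new symbol with probability (10-7)/10 = 3/10, so the wait is geometric with mean 10/3.
E = 10/3 = 3.333.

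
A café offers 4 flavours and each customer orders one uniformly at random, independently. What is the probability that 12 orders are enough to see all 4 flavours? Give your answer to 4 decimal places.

0.8748

Let A_i be the event that flavour i is missing after 12 orders. By inclusion–exclusion on the A_i,
P(all seen) = Σ_{j=0}^{4} (-1)^j C(4,j)((4-j)/4)^12
= 1.00000 - 0.12671 + 0.00146 - 0.00000 + 0.00000
= 0.87476.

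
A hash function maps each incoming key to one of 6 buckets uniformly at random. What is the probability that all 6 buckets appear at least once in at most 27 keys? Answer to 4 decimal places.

By inclusion–exclusion over which buckets are missing,
P(all seen) = Σ_{j=0}^{6} (-1)^j C(6,j)((6-j)/6)^27
= 1.00000 - 0.04368 + 0.00026 - 0.00000 + 0.00000 - 0.00000 + 0.00000
= 0.95659.

0.9566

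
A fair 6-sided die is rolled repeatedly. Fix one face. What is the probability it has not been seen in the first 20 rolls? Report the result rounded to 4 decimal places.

On each roll the fixed face fails to appear with probability 5/6.
P(still missing after 20) = (5/6)^20 = 0.02608.

0.0261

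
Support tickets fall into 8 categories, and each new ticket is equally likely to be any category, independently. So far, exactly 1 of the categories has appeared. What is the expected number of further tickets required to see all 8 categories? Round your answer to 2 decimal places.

20.74

With k distinct categories already seen, the next new one takes an expected 8/(8-k) tickets.
Sum over k = 1,...,7: E = 8/7 + 8/6 + 8/5 + ... + 8/2 + 8/1 = 20.743.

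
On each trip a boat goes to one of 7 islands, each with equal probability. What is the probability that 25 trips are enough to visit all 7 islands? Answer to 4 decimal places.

By inclusion–exclusion over which islands are missing,
P(all seen) = Σ_{j=0}^{7} (-1)^j C(7,j)((7-j)/7)^25
= 1.00000 - 0.14840 + 0.00467 - 0.00003 + 0.00000 - 0.00000 + 0.00000 - 0.00000
= 0.85624.

0.8562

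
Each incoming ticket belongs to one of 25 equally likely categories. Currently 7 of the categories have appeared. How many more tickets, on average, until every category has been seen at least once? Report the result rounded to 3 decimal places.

87.378

From k distinct to k+1 distinct takes on average 25/(25-k) tickets.
Sum over k = 7,...,24: E = 25/18 + 25/17 + 25/16 + ... + 25/2 + 25/1 = 87.3777.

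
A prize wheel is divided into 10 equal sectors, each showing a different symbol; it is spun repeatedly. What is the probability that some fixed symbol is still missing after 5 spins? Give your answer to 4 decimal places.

On each spin the fixed symbol fails to appear with probability 9/10.
P(still missing after 5) = (9/10)^5 = 0.59049.

0.5905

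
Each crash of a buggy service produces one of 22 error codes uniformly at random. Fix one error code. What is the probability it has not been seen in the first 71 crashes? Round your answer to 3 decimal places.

0.037

Each crash misses the fixed error code with probability (22-1)/22 = 21/22, independently.
P(still missing after 71) = (21/22)^71 = 0.0368.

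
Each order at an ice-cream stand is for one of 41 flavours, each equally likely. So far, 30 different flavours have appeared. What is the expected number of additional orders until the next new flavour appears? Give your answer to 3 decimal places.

Each order yields a new flavour with probability (41-30)/41 = 11/41, so the wait is geometric with mean 41/11.
E = 41/11 = 3.7273.

3.727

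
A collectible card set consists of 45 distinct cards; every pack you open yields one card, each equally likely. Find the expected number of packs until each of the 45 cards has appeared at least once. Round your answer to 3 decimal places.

197.773

Split into phases: going from k distinct to k+1 distinct takes on average 45/(45-k) packs.
E[T] = 45/45 + 45/44 + 45/43 + ... + 45/2 + 45/1 = 45·H_{45}.
H_{45} = 4.3949, so E[T] = 197.7727.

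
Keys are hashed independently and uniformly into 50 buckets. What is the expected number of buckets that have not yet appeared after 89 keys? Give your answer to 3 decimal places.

8.281

For each bucket, P(unseen after 89) = (49/50)^89 = 0.1656.
By linearity of expectation, E[unseen] = 50·(49/50)^89 = 8.2812.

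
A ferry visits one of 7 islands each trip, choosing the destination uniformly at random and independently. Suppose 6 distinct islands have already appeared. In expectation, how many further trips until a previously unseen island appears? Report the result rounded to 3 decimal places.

Each trip yields a new island with probability (7-6)/7 = 1/7, so the wait is geometric with mean 7/1.
E = 7/1 = 7.0000.

7.000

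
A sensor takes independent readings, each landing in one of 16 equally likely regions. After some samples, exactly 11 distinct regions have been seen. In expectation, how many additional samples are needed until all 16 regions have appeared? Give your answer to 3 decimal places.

36.533

With k distinct regions already seen, the next new one takes an expected 16/(16-k) samples.
Sum over k = 11,...,15: E = 16/5 + 16/4 + 16/3 + 16/2 + 16/1 = 36.5333.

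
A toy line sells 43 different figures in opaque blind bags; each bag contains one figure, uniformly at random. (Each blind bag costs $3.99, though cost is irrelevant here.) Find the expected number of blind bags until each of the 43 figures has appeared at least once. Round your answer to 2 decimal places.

187.05

The wait to go from k to k+1 distinct figures is geometric with mean 43/(43-k).
E[T] = 43/43 + 43/42 + 43/41 + ... + 43/2 + 43/1 = 43·H_{43}.
H_{43} = 4.350, so E[T] = 187.050.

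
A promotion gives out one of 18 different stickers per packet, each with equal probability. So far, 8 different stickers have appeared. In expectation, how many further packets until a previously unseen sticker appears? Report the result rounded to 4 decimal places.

The number of packets until the next new sticker is geometric with success probability 10/18, so its mean is 18/10.
E = 18/10 = 1.80000.

1.8000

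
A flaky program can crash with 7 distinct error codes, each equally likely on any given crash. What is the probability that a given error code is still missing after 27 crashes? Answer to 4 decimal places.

0.0156

On each crash the fixed error code fails to appear with probability 6/7.
P(still missing after 27) = (6/7)^27 = 0.01558.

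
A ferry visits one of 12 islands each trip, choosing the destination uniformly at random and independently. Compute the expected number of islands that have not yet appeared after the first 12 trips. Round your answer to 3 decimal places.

For each island, P(unseen after 12) = (11/12)^12 = 0.3520.
By linearity of expectation, E[unseen] = 12·(11/12)^12 = 4.2239.

4.224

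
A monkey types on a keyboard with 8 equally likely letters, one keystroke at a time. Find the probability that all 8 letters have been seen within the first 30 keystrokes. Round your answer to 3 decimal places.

By inclusion–exclusion over which letters are missing,
P(all seen) = Σ_{j=0}^{8} (-1)^j C(8,j)((8-j)/8)^30
= 1.0000 - 0.1457 + 0.0050 - 0.0000 + 0.0000 - 0.0000 + 0.0000 - 0.0000 + 0.0000
= 0.8593.

0.859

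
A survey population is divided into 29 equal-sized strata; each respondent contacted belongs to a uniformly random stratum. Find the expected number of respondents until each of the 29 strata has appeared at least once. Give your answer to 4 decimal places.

114.8880

Split into phases: going from k distinct to k+1 distinct takes on average 29/(29-k) respondents.
E[T] = 29/29 + 29/28 + 29/27 + ... + 29/2 + 29/1 = 29·H_{29}.
H_{29} = 3.96165, so E[T] = 114.88796.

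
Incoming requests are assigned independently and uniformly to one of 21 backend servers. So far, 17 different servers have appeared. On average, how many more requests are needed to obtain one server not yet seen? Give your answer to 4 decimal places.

Each request yields a new server with probability (21-17)/21 = 4/21, so the wait is geometric with mean 21/4.
E = 21/4 = 5.25000.

5.2500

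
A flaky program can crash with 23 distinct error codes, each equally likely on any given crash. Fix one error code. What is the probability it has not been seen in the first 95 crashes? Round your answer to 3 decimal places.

On each crash the fixed error code fails to appear with probability 22/23.
P(still missing after 95) = (22/23)^95 = 0.0147.

0.015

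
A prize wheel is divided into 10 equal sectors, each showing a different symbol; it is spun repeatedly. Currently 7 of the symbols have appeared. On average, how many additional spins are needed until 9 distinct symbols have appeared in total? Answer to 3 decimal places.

The wait to go from k to k+1 distinct symbols is geometric with mean 10/(10-k).
Sum over k = 7,...,8: E = 10/3 + 10/2 = 8.3333.

8.333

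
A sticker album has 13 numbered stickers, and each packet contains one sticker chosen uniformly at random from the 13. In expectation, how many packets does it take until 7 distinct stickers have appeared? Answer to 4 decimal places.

Going from k to k+1 distinct takes a geometric number of packets with mean 13/(13-k).
Sum over k = 0,...,6: E = 13/13 + 13/12 + 13/11 + ... + 13/8 + 13/7 = 9.49174.

9.4917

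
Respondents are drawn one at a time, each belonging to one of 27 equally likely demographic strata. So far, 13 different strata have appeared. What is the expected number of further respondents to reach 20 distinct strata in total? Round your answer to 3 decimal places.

The wait to go from k to k+1 distinct strata is geometric with mean 27/(27-k).
Sum over k = 13,...,19: E = 27/14 + 27/13 + 27/12 + ... + 27/9 + 27/8 = 17.7850.

17.785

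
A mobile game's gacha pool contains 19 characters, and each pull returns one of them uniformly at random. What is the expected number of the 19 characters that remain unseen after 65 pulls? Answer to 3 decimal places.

0.566

For each character, P(unseen after 65) = (18/19)^65 = 0.0298.
By linearity of expectation, E[unseen] = 19·(18/19)^65 = 0.5656.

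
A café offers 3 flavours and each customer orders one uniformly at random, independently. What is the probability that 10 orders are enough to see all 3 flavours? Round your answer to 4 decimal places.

0.9480

By inclusion–exclusion over which flavours are missing,
P(all seen) = Σ_{j=0}^{3} (-1)^j C(3,j)((3-j)/3)^10
= 1.00000 - 0.05202 + 0.00005 - 0.00000
= 0.94803.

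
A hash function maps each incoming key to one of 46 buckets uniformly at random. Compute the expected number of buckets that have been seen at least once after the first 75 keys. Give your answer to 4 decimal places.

For each bucket, P(seen in 75 keys) = 1 - (45/46)^75 = 0.80765.
By linearity of expectation, E[distinct seen] = 46·(1 - (45/46)^75) = 37.15172.

37.1517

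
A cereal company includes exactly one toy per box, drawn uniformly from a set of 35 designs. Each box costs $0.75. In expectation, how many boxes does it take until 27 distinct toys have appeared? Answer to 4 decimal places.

Going from k to k+1 distinct takes a geometric number of boxes with mean 35/(35-k).
Sum over k = 0,...,26: E = 35/35 + 35/34 + 35/33 + ... + 35/10 + 35/9 = 50.01235.

50.0123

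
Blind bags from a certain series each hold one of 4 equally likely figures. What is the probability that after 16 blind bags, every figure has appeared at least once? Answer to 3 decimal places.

Let A_i be the event that figure i is missing after 16 blind bags. By inclusion–exclusion on the A_i,
P(all seen) = Σ_{j=0}^{4} (-1)^j C(4,j)((4-j)/4)^16
= 1.0000 - 0.0401 + 0.0001 - 0.0000 + 0.0000
= 0.9600.

0.960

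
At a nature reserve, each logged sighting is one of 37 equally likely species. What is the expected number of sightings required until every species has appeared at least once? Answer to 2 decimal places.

Split into phases: going from k distinct to k+1 distinct takes on average 37/(37-k) sightings.
E[T] = 37/37 + 37/36 + 37/35 + ... + 37/2 + 37/1 = 37·H_{37}.
H_{37} = 4.202, so E[T] = 155.459.

155.46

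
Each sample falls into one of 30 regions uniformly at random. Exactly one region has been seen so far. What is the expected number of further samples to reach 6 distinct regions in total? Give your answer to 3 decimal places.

5.571

The wait to go from k to k+1 distinct regions is geometric with mean 30/(30-k).
Sum over k = 1,...,5: E = 30/29 + 30/28 + 30/27 + 30/26 + 30/25 = 5.5709.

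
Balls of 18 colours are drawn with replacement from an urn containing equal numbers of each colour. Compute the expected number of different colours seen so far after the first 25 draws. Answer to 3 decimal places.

13.688

For each colour, P(seen in 25 draws) = 1 - (17/18)^25 = 0.7604.
By linearity of expectation, E[distinct seen] = 18·(1 - (17/18)^25) = 13.6880.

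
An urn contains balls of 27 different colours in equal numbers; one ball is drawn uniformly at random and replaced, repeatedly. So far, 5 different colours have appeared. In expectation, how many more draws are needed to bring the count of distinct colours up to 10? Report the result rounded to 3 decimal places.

6.784

With k distinct colours already seen, the next new one takes an expected 27/(27-k) draws.
Sum over k = 5,...,9: E = 27/22 + 27/21 + 27/20 + 27/19 + 27/18 = 6.7840.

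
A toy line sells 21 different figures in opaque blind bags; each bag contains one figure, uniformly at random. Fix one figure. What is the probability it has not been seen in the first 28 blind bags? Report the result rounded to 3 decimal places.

On each blind bag the fixed figure fails to appear with probability 20/21.
P(still missing after 28) = (20/21)^28 = 0.2551.

0.255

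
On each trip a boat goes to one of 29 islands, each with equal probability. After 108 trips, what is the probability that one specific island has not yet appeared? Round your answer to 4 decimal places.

0.0226

Each trip misses the fixed island with probability (29-1)/29 = 28/29, independently.
P(still missing after 108) = (28/29)^108 = 0.02260.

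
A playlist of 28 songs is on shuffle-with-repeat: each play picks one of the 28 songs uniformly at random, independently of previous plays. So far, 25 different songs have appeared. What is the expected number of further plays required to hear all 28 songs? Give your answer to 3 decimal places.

The wait to go from k to k+1 distinct songs is geometric with mean 28/(28-k).
Sum over k = 25,...,27: E = 28/3 + 28/2 + 28/1 = 51.3333.

51.333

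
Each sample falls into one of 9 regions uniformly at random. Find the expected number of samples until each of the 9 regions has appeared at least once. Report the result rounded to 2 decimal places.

After k distinct regions have appeared, the next sample gives a new one with probability (9-k)/9, so the expected wait for the (k+1)-th is 9/(9-k).
E[T] = 9/9 + 9/8 + 9/7 + ... + 9/2 + 9/1 = 9·H_{9}.
H_{9} = 2.829, so E[T] = 25.461.

25.46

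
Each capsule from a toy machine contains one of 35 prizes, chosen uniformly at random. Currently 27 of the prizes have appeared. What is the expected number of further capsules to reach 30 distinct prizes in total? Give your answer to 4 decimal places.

15.2083

The wait to go from k to k+1 distinct prizes is geometric with mean 35/(35-k).
Sum over k = 27,...,29: E = 35/8 + 35/7 + 35/6 = 15.20833.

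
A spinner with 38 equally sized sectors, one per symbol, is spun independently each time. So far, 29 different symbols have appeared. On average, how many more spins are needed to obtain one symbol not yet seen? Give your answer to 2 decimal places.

Each spin yields a new symbol with probability (38-29)/38 = 9/38, so the wait is geometric with mean 38/9.
E = 38/9 = 4.222.

4.22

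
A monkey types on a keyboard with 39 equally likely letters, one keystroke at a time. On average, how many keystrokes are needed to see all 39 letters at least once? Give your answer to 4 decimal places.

165.8882

After k distinct letters have appeared, the next keystroke gives a new one with probability (39-k)/39, so the expected wait for the (k+1)-th is 39/(39-k).
E[T] = 39/39 + 39/38 + 39/37 + ... + 39/2 + 39/1 = 39·H_{39}.
H_{39} = 4.25354, so E[T] = 165.88818.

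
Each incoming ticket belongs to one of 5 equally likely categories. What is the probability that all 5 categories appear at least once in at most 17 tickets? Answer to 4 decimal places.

Let A_i be the event that category i is missing after 17 tickets. By inclusion–exclusion on the A_i,
P(all seen) = Σ_{j=0}^{5} (-1)^j C(5,j)((5-j)/5)^17
= 1.00000 - 0.11259 + 0.00169 - 0.00000 + 0.00000 - 0.00000
= 0.88910.

0.8891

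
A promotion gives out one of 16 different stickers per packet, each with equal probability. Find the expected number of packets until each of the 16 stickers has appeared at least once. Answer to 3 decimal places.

54.092

After k distinct stickers have appeared, the next packet gives a new one with probability (16-k)/16, so the expected wait for the (k+1)-th is 16/(16-k).
E[T] = 16/16 + 16/15 + 16/14 + ... + 16/2 + 16/1 = 16·H_{16}.
H_{16} = 3.3807, so E[T] = 54.0917.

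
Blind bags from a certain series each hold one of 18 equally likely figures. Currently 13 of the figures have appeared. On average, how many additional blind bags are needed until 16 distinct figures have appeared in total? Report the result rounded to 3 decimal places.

From k distinct to k+1 distinct takes on average 18/(18-k) blind bags.
Sum over k = 13,...,15: E = 18/5 + 18/4 + 18/3 = 14.1000.

14.100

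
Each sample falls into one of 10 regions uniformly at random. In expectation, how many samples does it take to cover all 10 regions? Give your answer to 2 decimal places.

Split into phases: going from k distinct to k+1 distinct takes on average 10/(10-k) samples.
E[T] = 10/10 + 10/9 + 10/8 + ... + 10/2 + 10/1 = 10·H_{10}.
H_{10} = 2.929, so E[T] = 29.290.

29.29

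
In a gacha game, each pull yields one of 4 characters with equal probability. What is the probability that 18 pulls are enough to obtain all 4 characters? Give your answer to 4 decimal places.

0.9775

Let A_i be the event that character i is missing after 18 pulls. By inclusion–exclusion on the A_i,
P(all seen) = Σ_{j=0}^{4} (-1)^j C(4,j)((4-j)/4)^18
= 1.00000 - 0.02255 + 0.00002 - 0.00000 + 0.00000
= 0.97747.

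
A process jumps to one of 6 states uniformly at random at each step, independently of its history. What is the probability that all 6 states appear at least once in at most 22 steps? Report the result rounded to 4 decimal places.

0.8933

Let A_i be the event that state i is missing after 22 steps. By inclusion–exclusion on the A_i,
P(all seen) = Σ_{j=0}^{6} (-1)^j C(6,j)((6-j)/6)^22
= 1.00000 - 0.10868 + 0.00200 - 0.00000 + 0.00000 - 0.00000 + 0.00000
= 0.89332.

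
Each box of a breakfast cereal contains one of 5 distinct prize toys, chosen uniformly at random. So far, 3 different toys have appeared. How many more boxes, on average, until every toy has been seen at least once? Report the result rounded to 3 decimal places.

7.500

The wait to go from k to k+1 distinct toys is geometric with mean 5/(5-k).
Sum over k = 3,...,4: E = 5/2 + 5/1 = 7.5000.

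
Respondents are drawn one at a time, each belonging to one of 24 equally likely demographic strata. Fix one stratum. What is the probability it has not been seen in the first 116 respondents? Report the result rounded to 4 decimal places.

0.0072

Each respondent misses the fixed stratum with probability (24-1)/24 = 23/24, independently.
P(still missing after 116) = (23/24)^116 = 0.00718.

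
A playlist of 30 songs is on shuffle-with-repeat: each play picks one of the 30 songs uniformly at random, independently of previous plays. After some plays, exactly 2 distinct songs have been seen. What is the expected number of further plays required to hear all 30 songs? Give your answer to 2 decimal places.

117.82

With k distinct songs already seen, the next new one takes an expected 30/(30-k) plays.
Sum over k = 2,...,29: E = 30/28 + 30/27 + 30/26 + ... + 30/2 + 30/1 = 117.815.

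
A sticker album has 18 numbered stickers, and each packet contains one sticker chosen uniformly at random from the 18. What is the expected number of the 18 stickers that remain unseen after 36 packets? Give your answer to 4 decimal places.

For each sticker, P(unseen after 36) = (17/18)^36 = 0.12775.
By linearity of expectation, E[unseen] = 18·(17/18)^36 = 2.29945.

2.2994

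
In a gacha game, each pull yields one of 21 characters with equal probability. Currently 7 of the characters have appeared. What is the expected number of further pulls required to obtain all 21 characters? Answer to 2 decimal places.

With k distinct characters already seen, the next new one takes an expected 21/(21-k) pulls.
Sum over k = 7,...,20: E = 21/14 + 21/13 + 21/12 + ... + 21/2 + 21/1 = 68.283.

68.28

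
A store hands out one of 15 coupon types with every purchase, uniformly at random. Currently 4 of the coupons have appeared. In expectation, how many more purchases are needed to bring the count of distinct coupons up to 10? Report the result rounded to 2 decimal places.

11.05

With k distinct coupons already seen, the next new one takes an expected 15/(15-k) purchases.
Sum over k = 4,...,9: E = 15/11 + 15/10 + 15/9 + 15/8 + 15/7 + 15/6 = 11.048.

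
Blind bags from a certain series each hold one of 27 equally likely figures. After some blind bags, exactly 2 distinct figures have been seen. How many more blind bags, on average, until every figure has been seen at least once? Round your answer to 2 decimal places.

With k distinct figures already seen, the next new one takes an expected 27/(27-k) blind bags.
Sum over k = 2,...,26: E = 27/25 + 27/24 + 27/23 + ... + 27/2 + 27/1 = 103.031.

103.03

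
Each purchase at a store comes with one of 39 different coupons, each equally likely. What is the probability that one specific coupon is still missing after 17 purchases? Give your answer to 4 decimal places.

Each purchase misses the fixed coupon with probability (39-1)/39 = 38/39, independently.
P(still missing after 17) = (38/39)^17 = 0.64302.

0.6430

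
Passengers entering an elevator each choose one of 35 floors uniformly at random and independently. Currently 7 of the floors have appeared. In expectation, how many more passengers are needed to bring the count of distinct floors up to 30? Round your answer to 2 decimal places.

57.53

From k distinct to k+1 distinct takes on average 35/(35-k) passengers.
Sum over k = 7,...,29: E = 35/28 + 35/27 + 35/26 + ... + 35/7 + 35/6 = 57.534.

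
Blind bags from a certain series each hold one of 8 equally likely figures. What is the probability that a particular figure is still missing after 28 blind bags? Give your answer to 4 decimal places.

0.0238

Each blind bag misses the fixed figure with probability (8-1)/8 = 7/8, independently.
P(still missing after 28) = (7/8)^28 = 0.02378.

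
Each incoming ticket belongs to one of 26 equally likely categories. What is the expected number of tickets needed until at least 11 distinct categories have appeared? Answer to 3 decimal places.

13.941

With k distinct categories already seen, the next new one arrives after an expected 26/(26-k) tickets.
Sum over k = 0,...,10: E = 26/26 + 26/25 + 26/24 + ... + 26/17 + 26/16 = 13.9410.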